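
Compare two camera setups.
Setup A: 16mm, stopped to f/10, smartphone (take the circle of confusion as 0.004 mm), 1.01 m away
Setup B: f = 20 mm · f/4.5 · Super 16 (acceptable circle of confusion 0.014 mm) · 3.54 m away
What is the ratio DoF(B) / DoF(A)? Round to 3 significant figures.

Setup A: H = 16²/(10×0.004) + 16 ≈ 6416.0 mm; DoF = Df − Dn = 1195.71 − 874.22 ≈ 321.49 mm.
Setup B: H = 20²/(4.5×0.014) + 20 ≈ 6369.2 mm; DoF = Df − Dn = 7944.3 − 2277.4 ≈ 5666.9 mm.
Ratio = 5666.9 / 321.49 ≈ 17.6.

17.6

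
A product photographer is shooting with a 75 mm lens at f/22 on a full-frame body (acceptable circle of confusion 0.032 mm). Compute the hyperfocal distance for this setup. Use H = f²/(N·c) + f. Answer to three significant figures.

Hyperfocal distance H = f²/(N·c) + f = 75²/(22 × 0.032) + 75 = 5625/0.704 + 75 ≈ 8065.1 mm ≈ 8.07 m.

8.07 m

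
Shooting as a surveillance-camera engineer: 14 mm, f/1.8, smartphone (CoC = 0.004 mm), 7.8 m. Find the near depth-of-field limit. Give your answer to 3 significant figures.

6.07 m

Hyperfocal distance H = f²/(N·c) + f = 14²/(1.8 × 0.004) + 14 = 196/0.0072 + 14 ≈ 27236.2 mm ≈ 27.24 m.
Near limit Dn = s·(H − f)/(H + s − 2f) = 7800 × (27236.2 − 14) / (27236.2 + 7800 − 2 × 14) = 7800 × 27222.2 / 35008.2 ≈ 6065.2 mm ≈ 6.07 m.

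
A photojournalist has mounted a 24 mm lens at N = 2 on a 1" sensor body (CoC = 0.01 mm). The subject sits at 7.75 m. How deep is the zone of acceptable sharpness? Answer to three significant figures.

Hyperfocal distance H = f²/(N·c) + f = 24²/(2 × 0.01) + 24 = 576/0.02 + 24 ≈ 28824.0 mm ≈ 28.82 m.
Near limit Dn = s·(H − f)/(H + s − 2f) = 7750 × (28824.0 − 24) / (28824.0 + 7750 − 2 × 24) = 7750 × 28800.0 / 36526.0 ≈ 6110.7 mm.
Far limit Df = s·(H − f)/(H − s) = 7750 × (28824.0 − 24) / (28824.0 − 7750) = 7750 × 28800.0 / 21074.0 ≈ 10591.2 mm.
Depth of field = Df − Dn = 10591.2 − 6110.7 ≈ 4480.5 mm ≈ 4.48 m.

4.48 m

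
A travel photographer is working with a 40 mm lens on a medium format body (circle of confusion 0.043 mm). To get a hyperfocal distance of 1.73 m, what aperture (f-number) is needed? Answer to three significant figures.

f/22

Rearrange H = f²/(N·c) + f for N: N = f² / ((H − f)·c).
N = 40² / ((1730 − 40) × 0.043) = 1600 / 72.67 ≈ 22.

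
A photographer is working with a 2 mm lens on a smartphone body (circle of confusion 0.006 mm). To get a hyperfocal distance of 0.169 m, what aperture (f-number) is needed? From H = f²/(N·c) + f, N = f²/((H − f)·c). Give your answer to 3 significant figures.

f/3.99

Rearrange H = f²/(N·c) + f for N: N = f² / ((H − f)·c).
N = 2² / ((169 − 2) × 0.006) = 4 / 1.002 ≈ 3.99.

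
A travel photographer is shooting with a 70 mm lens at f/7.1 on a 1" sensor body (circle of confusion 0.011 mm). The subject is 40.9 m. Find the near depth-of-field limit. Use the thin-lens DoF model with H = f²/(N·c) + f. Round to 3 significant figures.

Hyperfocal distance H = f²/(N·c) + f = 70²/(7.1 × 0.011) + 70 = 4900/0.0781 + 70 ≈ 62810.1 mm ≈ 62.81 m.
Near limit Dn = s·(H − f)/(H + s − 2f) = 40900 × (62810.1 − 70) / (62810.1 + 40900 − 2 × 70) = 40900 × 62740.1 / 103570.1 ≈ 24776 mm ≈ 24.8 m.

24.8 m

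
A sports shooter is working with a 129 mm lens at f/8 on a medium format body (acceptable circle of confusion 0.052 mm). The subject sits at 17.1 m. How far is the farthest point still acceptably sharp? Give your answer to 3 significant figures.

Hyperfocal distance H = f²/(N·c) + f = 129²/(8 × 0.052) + 129 = 16641/0.416 + 129 ≈ 40131.4 mm ≈ 40.13 m.
Far limit Df = s·(H − f)/(H − s) = 17100 × (40131.4 − 129) / (40131.4 − 17100) = 17100 × 40002.4 / 23031.4 ≈ 29700 mm ≈ 29.7 m.

29.7 m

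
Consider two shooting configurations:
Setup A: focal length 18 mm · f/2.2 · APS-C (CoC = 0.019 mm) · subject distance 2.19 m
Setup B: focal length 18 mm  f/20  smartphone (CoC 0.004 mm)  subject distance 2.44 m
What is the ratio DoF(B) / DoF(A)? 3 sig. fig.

3.41

Setup A: H = 18²/(2.2×0.019) + 18 ≈ 7769.2 mm; DoF = Df − Dn = 3042.6 − 1710.7 ≈ 1331.9 mm.
Setup B: H = 18²/(20×0.004) + 18 ≈ 4068.0 mm; DoF = Df − Dn = 6070.0 − 1526.9 ≈ 4543.1 mm.
Ratio = 4543.1 / 1331.9 ≈ 3.41.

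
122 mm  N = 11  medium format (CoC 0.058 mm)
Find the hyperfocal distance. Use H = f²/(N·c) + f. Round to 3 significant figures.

Hyperfocal distance H = f²/(N·c) + f = 122²/(11 × 0.058) + 122 = 14884/0.638 + 122 ≈ 23451.2 mm ≈ 23.5 m.

23.5 m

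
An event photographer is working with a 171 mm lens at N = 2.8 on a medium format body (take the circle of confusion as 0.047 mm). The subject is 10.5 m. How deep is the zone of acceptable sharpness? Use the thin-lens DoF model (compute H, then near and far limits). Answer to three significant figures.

Hyperfocal distance H = f²/(N·c) + f = 171²/(2.8 × 0.047) + 171 = 29241/0.1316 + 171 ≈ 222367.0 mm ≈ 222.4 m.
Near limit Dn = s·(H − f)/(H + s − 2f) = 10500 × (222367.0 − 171) / (222367.0 + 10500 − 2 × 171) = 10500 × 222196.0 / 232525.0 ≈ 10033.58 mm.
Far limit Df = s·(H − f)/(H − s) = 10500 × (222367.0 − 171) / (222367.0 − 10500) = 10500 × 222196.0 / 211867.0 ≈ 11011.90 mm.
Depth of field = Df − Dn = 11011.90 − 10033.58 ≈ 978.32 mm ≈ 0.978 m.

0.978 m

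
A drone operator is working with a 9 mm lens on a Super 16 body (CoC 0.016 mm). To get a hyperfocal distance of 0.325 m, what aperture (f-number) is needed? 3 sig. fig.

f/16

Rearrange H = f²/(N·c) + f for N: N = f² / ((H − f)·c).
N = 9² / ((325 − 9) × 0.016) = 81 / 5.056 ≈ 16.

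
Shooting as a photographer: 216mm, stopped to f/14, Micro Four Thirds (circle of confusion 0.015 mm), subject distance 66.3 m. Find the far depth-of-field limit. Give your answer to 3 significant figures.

Hyperfocal distance H = f²/(N·c) + f = 216²/(14 × 0.015) + 216 = 46656/0.21 + 216 ≈ 222387.4 mm ≈ 222.4 m.
Far limit Df = s·(H − f)/(H − s) = 66300 × (222387.4 − 216) / (222387.4 − 66300) = 66300 × 222171.4 / 156087.4 ≈ 94370 mm ≈ 94.4 m.

94.4 m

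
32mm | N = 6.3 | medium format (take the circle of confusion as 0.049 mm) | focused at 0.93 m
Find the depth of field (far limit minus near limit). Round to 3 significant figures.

Hyperfocal distance H = f²/(N·c) + f = 32²/(6.3 × 0.049) + 32 = 1024/0.3087 + 32 ≈ 3349.1 mm ≈ 3.349 m.
Near limit Dn = s·(H − f)/(H + s − 2f) = 930 × (3349.1 − 32) / (3349.1 + 930 − 2 × 32) = 930 × 3317.1 / 4215.1 ≈ 731.87 mm.
Far limit Df = s·(H − f)/(H − s) = 930 × (3349.1 − 32) / (3349.1 − 930) = 930 × 3317.1 / 2419.1 ≈ 1275.22 mm.
Depth of field = Df − Dn = 1275.22 − 731.87 ≈ 543.35 mm ≈ 0.543 m.

0.543 m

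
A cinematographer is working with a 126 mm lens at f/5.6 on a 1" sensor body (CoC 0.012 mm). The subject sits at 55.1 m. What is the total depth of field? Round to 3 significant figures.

Hyperfocal distance H = f²/(N·c) + f = 126²/(5.6 × 0.012) + 126 = 15876/0.0672 + 126 ≈ 236376.0 mm ≈ 236.4 m.
Near limit Dn = s·(H − f)/(H + s − 2f) = 55100 × (236376.0 − 126) / (236376.0 + 55100 − 2 × 126) = 55100 × 236250.0 / 291224.0 ≈ 44699 mm.
Far limit Df = s·(H − f)/(H − s) = 55100 × (236376.0 − 126) / (236376.0 − 55100) = 55100 × 236250.0 / 181276.0 ≈ 71810 mm.
Depth of field = Df − Dn = 71810 − 44699 ≈ 27111 mm ≈ 27.1 m.

27.1 m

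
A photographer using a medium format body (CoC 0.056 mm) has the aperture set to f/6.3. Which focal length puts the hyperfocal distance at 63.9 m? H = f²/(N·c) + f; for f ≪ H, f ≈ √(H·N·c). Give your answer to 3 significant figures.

150 mm

From H = f²/(N·c) + f, with f ≪ H: f ≈ √(H·N·c) = √(63900 × 6.3 × 0.056) = √22544 ≈ 150.1 mm.
The +f correction barely moves this — solving exactly, f² + N·c·f − N·c·H = 0 ⇒ f = (−N·c + √((N·c)² + 4·N·c·H))/2 = (−0.3528 + √90176)/2 ≈ 149.97 mm, so f ≈ 150 mm.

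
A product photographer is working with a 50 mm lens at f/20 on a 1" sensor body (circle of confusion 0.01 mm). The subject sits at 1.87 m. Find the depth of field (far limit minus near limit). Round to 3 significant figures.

0.556 m

Hyperfocal distance H = f²/(N·c) + f = 50²/(20 × 0.01) + 50 = 2500/0.2 + 50 ≈ 12550.0 mm ≈ 12.55 m.
Near limit Dn = s·(H − f)/(H + s − 2f) = 1870 × (12550.0 − 50) / (12550.0 + 1870 − 2 × 50) = 1870 × 12500.0 / 14320.0 ≈ 1632.33 mm.
Far limit Df = s·(H − f)/(H − s) = 1870 × (12550.0 − 50) / (12550.0 − 1870) = 1870 × 12500.0 / 10680.0 ≈ 2188.67 mm.
Depth of field = Df − Dn = 2188.67 − 1632.33 ≈ 556.34 mm ≈ 0.556 m.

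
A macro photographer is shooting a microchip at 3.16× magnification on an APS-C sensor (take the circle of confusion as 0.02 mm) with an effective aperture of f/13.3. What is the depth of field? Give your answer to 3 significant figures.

0.0533 mm

At magnification m, DoF ≈ 2·N_eff·c/m² = 2 × 13.3 × 0.02 / 3.16² = 0.532 / 9.986 ≈ 0.0533 mm.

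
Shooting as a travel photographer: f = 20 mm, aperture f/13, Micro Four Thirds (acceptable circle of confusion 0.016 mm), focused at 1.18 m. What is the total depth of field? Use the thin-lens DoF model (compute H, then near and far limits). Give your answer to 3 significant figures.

2.24 m

Hyperfocal distance H = f²/(N·c) + f = 20²/(13 × 0.016) + 20 = 400/0.208 + 20 ≈ 1943.1 mm ≈ 1.943 m.
Near limit Dn = s·(H − f)/(H + s − 2f) = 1180 × (1943.1 − 20) / (1943.1 + 1180 − 2 × 20) = 1180 × 1923.1 / 3083.1 ≈ 736.0 mm.
Far limit Df = s·(H − f)/(H − s) = 1180 × (1943.1 − 20) / (1943.1 − 1180) = 1180 × 1923.1 / 763.1 ≈ 2973.8 mm.
Depth of field = Df − Dn = 2973.8 − 736.0 ≈ 2237.8 mm ≈ 2.24 m.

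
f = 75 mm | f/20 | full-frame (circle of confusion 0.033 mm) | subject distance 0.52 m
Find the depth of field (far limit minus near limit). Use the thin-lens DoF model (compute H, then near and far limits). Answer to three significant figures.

54.5 mm

Hyperfocal distance H = f²/(N·c) + f = 75²/(20 × 0.033) + 75 = 5625/0.66 + 75 ≈ 8597.7 mm ≈ 8.598 m.
Near limit Dn = s·(H − f)/(H + s − 2f) = 520 × (8597.7 − 75) / (8597.7 + 520 − 2 × 75) = 520 × 8522.7 / 8967.7 ≈ 494.196 mm.
Far limit Df = s·(H − f)/(H − s) = 520 × (8597.7 − 75) / (8597.7 − 520) = 520 × 8522.7 / 8077.7 ≈ 548.647 mm.
Depth of field = Df − Dn = 548.647 − 494.196 ≈ 54.451 mm.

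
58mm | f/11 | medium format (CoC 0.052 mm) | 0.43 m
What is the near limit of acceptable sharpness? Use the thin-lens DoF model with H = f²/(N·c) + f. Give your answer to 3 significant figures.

Hyperfocal distance H = f²/(N·c) + f = 58²/(11 × 0.052) + 58 = 3364/0.572 + 58 ≈ 5939.1 mm ≈ 5.939 m.
Near limit Dn = s·(H − f)/(H + s − 2f) = 430 × (5939.1 − 58) / (5939.1 + 430 − 2 × 58) = 430 × 5881.1 / 6253.1 ≈ 404.42 mm.

404 mm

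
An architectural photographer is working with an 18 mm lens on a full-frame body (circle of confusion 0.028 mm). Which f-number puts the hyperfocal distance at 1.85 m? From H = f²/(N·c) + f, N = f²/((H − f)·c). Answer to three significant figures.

f/6.32

Rearrange H = f²/(N·c) + f for N: N = f² / ((H − f)·c).
N = 18² / ((1850 − 18) × 0.028) = 324 / 51.30 ≈ 6.32.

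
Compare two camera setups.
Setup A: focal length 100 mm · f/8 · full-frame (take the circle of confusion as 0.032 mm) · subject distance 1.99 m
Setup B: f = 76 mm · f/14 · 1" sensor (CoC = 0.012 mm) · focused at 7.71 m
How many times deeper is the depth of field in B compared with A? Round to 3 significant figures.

Setup A: H = 100²/(8×0.032) + 100 ≈ 39162.5 mm; DoF = Df − Dn = 2091.18 − 1898.16 ≈ 193.02 mm.
Setup B: H = 76²/(14×0.012) + 76 ≈ 34457.0 mm; DoF = Df − Dn = 9910.6 − 6309.1 ≈ 3601.5 mm.
Ratio = 3601.5 / 193.02 ≈ 18.7.

18.7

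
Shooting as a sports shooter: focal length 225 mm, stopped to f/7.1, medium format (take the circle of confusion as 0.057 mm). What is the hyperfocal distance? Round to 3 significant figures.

Hyperfocal distance H = f²/(N·c) + f = 225²/(7.1 × 0.057) + 225 = 50625/0.4047 + 225 ≈ 125317.7 mm ≈ 125 m.

125 m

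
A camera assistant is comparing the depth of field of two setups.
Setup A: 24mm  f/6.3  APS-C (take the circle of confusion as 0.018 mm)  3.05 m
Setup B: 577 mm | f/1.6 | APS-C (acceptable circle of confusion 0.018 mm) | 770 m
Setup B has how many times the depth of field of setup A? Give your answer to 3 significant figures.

Setup A: H = 24²/(6.3×0.018) + 24 ≈ 5103.4 mm; DoF = Df − Dn = 7544.7 − 1911.3 ≈ 5633.4 mm.
Setup B: H = 577²/(1.6×0.018) + 577 ≈ 11560611.7 mm; DoF = Df − Dn = 824905 − 721948 ≈ 102957 mm.
Ratio = 102957 / 5633.4 ≈ 18.3.

18.3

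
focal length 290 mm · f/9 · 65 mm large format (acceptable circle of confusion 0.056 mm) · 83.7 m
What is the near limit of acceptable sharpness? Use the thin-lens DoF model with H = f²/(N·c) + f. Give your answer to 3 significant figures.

Hyperfocal distance H = f²/(N·c) + f = 290²/(9 × 0.056) + 290 = 84100/0.504 + 290 ≈ 167155.1 mm ≈ 167.2 m.
Near limit Dn = s·(H − f)/(H + s − 2f) = 83700 × (167155.1 − 290) / (167155.1 + 83700 − 2 × 290) = 83700 × 166865.1 / 250275.1 ≈ 55805 mm ≈ 55.8 m.

55.8 m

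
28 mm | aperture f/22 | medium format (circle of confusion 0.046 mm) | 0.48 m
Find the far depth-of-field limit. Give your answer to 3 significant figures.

Hyperfocal distance H = f²/(N·c) + f = 28²/(22 × 0.046) + 28 = 784/1.012 + 28 ≈ 802.7 mm ≈ 0.803 m.
Far limit Df = s·(H − f)/(H − s) = 480 × (802.7 − 28) / (802.7 − 480) = 480 × 774.7 / 322.7 ≈ 1152.3 mm ≈ 1.15 m.

1.15 m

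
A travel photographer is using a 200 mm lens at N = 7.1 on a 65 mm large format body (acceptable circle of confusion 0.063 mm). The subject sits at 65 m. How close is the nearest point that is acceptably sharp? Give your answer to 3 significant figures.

Hyperfocal distance H = f²/(N·c) + f = 200²/(7.1 × 0.063) + 200 = 40000/0.4473 + 200 ≈ 89625.4 mm ≈ 89.63 m.
Near limit Dn = s·(H − f)/(H + s − 2f) = 65000 × (89625.4 − 200) / (89625.4 + 65000 − 2 × 200) = 65000 × 89425.4 / 154225.4 ≈ 37689 mm ≈ 37.7 m.

37.7 m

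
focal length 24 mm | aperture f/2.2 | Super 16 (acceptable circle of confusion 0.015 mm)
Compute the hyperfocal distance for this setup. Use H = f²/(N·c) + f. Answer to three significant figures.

17.5 m

Hyperfocal distance H = f²/(N·c) + f = 24²/(2.2 × 0.015) + 24 = 576/0.033 + 24 ≈ 17478.5 mm ≈ 17.5 m.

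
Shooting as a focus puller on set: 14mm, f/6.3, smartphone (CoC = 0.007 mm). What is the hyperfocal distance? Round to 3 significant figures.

Hyperfocal distance H = f²/(N·c) + f = 14²/(6.3 × 0.007) + 14 = 196/0.0441 + 14 ≈ 4458.4 mm ≈ 4.46 m.

4.46 m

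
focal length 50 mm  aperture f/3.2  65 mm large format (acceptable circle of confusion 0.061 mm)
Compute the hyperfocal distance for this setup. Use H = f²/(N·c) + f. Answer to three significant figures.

12.9 m

Hyperfocal distance H = f²/(N·c) + f = 50²/(3.2 × 0.061) + 50 = 2500/0.1952 + 50 ≈ 12857.4 mm ≈ 12.9 m.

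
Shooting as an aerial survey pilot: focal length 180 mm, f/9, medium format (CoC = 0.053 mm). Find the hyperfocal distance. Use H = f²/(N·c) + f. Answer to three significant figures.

Hyperfocal distance H = f²/(N·c) + f = 180²/(9 × 0.053) + 180 = 32400/0.477 + 180 ≈ 68104.5 mm ≈ 68.1 m.

68.1 m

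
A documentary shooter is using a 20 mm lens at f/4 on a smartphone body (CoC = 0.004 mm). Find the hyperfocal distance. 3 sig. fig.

Hyperfocal distance H = f²/(N·c) + f = 20²/(4 × 0.004) + 20 = 400/0.016 + 20 ≈ 25020.0 mm ≈ 25.0 m.

25.0 m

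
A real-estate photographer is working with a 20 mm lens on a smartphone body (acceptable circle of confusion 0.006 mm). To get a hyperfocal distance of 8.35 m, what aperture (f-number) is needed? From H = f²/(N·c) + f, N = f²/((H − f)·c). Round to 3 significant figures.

Rearrange H = f²/(N·c) + f for N: N = f² / ((H − f)·c).
N = 20² / ((8350 − 20) × 0.006) = 400 / 49.98 ≈ 8.

f/8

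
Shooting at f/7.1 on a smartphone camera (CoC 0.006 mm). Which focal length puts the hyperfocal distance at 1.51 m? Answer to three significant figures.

From H = f²/(N·c) + f, with f ≪ H: f ≈ √(H·N·c) = √(1510 × 7.1 × 0.006) = √64.326 ≈ 8.020 mm.
Exact: f² + N·c·f − N·c·H = 0 ⇒ f = (−N·c + √((N·c)² + 4·N·c·H))/2 = (−0.0426 + √257.31)/2 ≈ 7.9991 mm ≈ 8.00 mm.

8.00 mm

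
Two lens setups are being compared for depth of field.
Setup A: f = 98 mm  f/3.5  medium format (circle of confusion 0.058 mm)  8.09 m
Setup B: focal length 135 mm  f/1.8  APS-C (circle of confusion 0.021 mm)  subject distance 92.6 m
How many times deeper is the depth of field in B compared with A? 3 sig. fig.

13.1

Setup A: H = 98²/(3.5×0.058) + 98 ≈ 47408.3 mm; DoF = Df − Dn = 9734.4 − 6920.9 ≈ 2813.5 mm.
Setup B: H = 135²/(1.8×0.021) + 135 ≈ 482277.9 mm; DoF = Df − Dn = 114573 − 77699 ≈ 36874 mm.
Ratio = 36874 / 2813.5 ≈ 13.1.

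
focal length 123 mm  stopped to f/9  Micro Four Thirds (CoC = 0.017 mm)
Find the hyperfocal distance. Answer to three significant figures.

Hyperfocal distance H = f²/(N·c) + f = 123²/(9 × 0.017) + 123 = 15129/0.153 + 123 ≈ 99005.4 mm ≈ 99.0 m.

99.0 m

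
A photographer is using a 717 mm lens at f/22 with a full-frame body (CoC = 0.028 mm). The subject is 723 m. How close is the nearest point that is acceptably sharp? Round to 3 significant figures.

Hyperfocal distance H = f²/(N·c) + f = 717²/(22 × 0.028) + 717 = 514089/0.616 + 717 ≈ 835277.1 mm ≈ 835.3 m.
Near limit Dn = s·(H − f)/(H + s − 2f) = 723000 × (835277.1 − 717) / (835277.1 + 723000 − 2 × 717) = 723000 × 834560.1 / 1556843.1 ≈ 387571 mm ≈ 388 m.

388 m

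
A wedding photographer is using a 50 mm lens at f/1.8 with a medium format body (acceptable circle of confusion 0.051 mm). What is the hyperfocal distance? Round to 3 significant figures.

27.3 m

Hyperfocal distance H = f²/(N·c) + f = 50²/(1.8 × 0.051) + 50 = 2500/0.0918 + 50 ≈ 27283.1 mm ≈ 27.3 m.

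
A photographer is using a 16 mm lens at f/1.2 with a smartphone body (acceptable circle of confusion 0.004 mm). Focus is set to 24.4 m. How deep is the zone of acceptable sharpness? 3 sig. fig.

Hyperfocal distance H = f²/(N·c) + f = 16²/(1.2 × 0.004) + 16 = 256/0.0048 + 16 ≈ 53349.3 mm ≈ 53.35 m.
Near limit Dn = s·(H − f)/(H + s − 2f) = 24400 × (53349.3 − 16) / (53349.3 + 24400 − 2 × 16) = 24400 × 53333.3 / 77717.3 ≈ 16744 mm.
Far limit Df = s·(H − f)/(H − s) = 24400 × (53349.3 − 16) / (53349.3 − 24400) = 24400 × 53333.3 / 28949.3 ≈ 44952 mm.
Depth of field = Df − Dn = 44952 − 16744 ≈ 28208 mm ≈ 28.2 m.

28.2 m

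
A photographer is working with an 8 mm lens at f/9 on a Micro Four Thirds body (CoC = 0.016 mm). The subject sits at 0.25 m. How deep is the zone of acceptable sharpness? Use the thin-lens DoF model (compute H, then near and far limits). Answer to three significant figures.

Hyperfocal distance H = f²/(N·c) + f = 8²/(9 × 0.016) + 8 = 64/0.144 + 8 ≈ 452.4 mm ≈ 0.452 m.
Near limit Dn = s·(H − f)/(H + s − 2f) = 250 × (452.4 − 8) / (452.4 + 250 − 2 × 8) = 250 × 444.4 / 686.4 ≈ 161.86 mm.
Far limit Df = s·(H − f)/(H − s) = 250 × (452.4 − 8) / (452.4 − 250) = 250 × 444.4 / 202.4 ≈ 548.85 mm.
Depth of field = Df − Dn = 548.85 − 161.86 ≈ 386.99 mm.

387 mm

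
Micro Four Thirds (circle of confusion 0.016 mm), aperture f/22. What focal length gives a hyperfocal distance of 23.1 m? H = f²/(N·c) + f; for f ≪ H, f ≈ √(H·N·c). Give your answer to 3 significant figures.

90.0 mm

From H = f²/(N·c) + f, with f ≪ H: f ≈ √(H·N·c) = √(23100 × 22 × 0.016) = √8131.2 ≈ 90.17 mm.
Exact: f² + N·c·f − N·c·H = 0 ⇒ f = (−N·c + √((N·c)² + 4·N·c·H))/2 = (−0.352 + √32525)/2 ≈ 89.997 mm ≈ 90.0 mm.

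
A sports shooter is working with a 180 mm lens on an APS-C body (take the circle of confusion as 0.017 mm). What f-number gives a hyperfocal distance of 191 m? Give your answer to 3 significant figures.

Rearrange H = f²/(N·c) + f for N: N = f² / ((H − f)·c).
N = 180² / ((191000 − 180) × 0.017) = 32400 / 3244 ≈ 9.99.

f/9.99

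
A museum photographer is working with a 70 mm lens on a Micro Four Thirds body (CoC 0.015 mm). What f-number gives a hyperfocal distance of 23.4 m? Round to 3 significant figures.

Rearrange H = f²/(N·c) + f for N: N = f² / ((H − f)·c).
N = 70² / ((23400 − 70) × 0.015) = 4900 / 349.9 ≈ 14.

f/14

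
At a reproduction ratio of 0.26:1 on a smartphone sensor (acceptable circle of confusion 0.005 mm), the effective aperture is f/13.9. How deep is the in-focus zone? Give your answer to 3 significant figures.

2.06 mm

At magnification m, DoF ≈ 2·N_eff·c/m² = 2 × 13.9 × 0.005 / 0.26² = 0.139 / 0.0676 ≈ 2.06 mm.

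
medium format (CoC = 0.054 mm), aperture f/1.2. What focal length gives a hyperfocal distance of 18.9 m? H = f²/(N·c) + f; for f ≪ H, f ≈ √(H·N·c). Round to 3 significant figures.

From H = f²/(N·c) + f, with f ≪ H: f ≈ √(H·N·c) = √(18900 × 1.2 × 0.054) = √1224.7 ≈ 35.00 mm.
The +f correction barely moves this — solving exactly, f² + N·c·f − N·c·H = 0 ⇒ f = (−N·c + √((N·c)² + 4·N·c·H))/2 = (−0.0648 + √4898.9)/2 ≈ 34.964 mm, so f ≈ 35.0 mm.

35.0 mm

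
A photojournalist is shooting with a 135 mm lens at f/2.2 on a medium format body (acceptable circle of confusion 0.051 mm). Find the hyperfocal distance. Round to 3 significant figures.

Hyperfocal distance H = f²/(N·c) + f = 135²/(2.2 × 0.051) + 135 = 18225/0.1122 + 135 ≈ 162568.2 mm ≈ 163 m.

163 m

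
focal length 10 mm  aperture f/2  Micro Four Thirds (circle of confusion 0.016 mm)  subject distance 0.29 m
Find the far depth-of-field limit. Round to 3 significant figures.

319 mm

Hyperfocal distance H = f²/(N·c) + f = 10²/(2 × 0.016) + 10 = 100/0.032 + 10 ≈ 3135.0 mm ≈ 3.135 m.
Far limit Df = s·(H − f)/(H − s) = 290 × (3135.0 − 10) / (3135.0 − 290) = 290 × 3125.0 / 2845.0 ≈ 318.54 mm.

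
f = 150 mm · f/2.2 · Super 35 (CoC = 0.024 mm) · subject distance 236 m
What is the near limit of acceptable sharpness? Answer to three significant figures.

Hyperfocal distance H = f²/(N·c) + f = 150²/(2.2 × 0.024) + 150 = 22500/0.0528 + 150 ≈ 426286.4 mm ≈ 426.3 m.
Near limit Dn = s·(H − f)/(H + s − 2f) = 236000 × (426286.4 − 150) / (426286.4 + 236000 − 2 × 150) = 236000 × 426136.4 / 661986.4 ≈ 151919 mm ≈ 152 m.

152 m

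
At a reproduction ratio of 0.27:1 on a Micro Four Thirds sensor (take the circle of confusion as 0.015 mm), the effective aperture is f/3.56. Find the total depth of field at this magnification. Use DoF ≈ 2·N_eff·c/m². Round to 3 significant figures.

At magnification m, DoF ≈ 2·N_eff·c/m² = 2 × 3.56 × 0.015 / 0.27² = 0.1068 / 0.0729 ≈ 1.47 mm.

1.47 mm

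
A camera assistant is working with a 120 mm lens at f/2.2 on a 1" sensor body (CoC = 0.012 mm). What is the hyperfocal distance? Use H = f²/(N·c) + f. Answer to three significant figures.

546 m

Hyperfocal distance H = f²/(N·c) + f = 120²/(2.2 × 0.012) + 120 = 14400/0.0264 + 120 ≈ 545574.5 mm ≈ 546 m.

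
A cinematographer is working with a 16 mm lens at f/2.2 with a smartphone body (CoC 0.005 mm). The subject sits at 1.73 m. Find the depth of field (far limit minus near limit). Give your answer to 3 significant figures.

Hyperfocal distance H = f²/(N·c) + f = 16²/(2.2 × 0.005) + 16 = 256/0.011 + 16 ≈ 23288.7 mm ≈ 23.29 m.
Near limit Dn = s·(H − f)/(H + s − 2f) = 1730 × (23288.7 − 16) / (23288.7 + 1730 − 2 × 16) = 1730 × 23272.7 / 24986.7 ≈ 1611.33 mm.
Far limit Df = s·(H − f)/(H − s) = 1730 × (23288.7 − 16) / (23288.7 − 1730) = 1730 × 23272.7 / 21558.7 ≈ 1867.54 mm.
Depth of field = Df − Dn = 1867.54 − 1611.33 ≈ 256.21 mm.

256 mm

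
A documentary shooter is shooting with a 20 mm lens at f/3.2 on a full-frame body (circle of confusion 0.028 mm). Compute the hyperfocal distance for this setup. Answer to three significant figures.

4.48 m

Hyperfocal distance H = f²/(N·c) + f = 20²/(3.2 × 0.028) + 20 = 400/0.0896 + 20 ≈ 4484.3 mm ≈ 4.48 m.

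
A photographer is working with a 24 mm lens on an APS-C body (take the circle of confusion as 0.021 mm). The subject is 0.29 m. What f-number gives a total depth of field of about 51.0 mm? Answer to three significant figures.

f/9

Write h = H − f = f²/(N·c). The thin-lens limits are Dn = s·h/(h + (s−f)) and Df = s·h/(h − (s−f)), so DoF = Df − Dn = 2·s·(s−f)·h / (h² − (s−f)²).
That is a quadratic in h: DoF·h² − 2·s·(s−f)·h − DoF·(s−f)² = 0 ⇒ h = (s−f)·(s + √(s² + DoF²)) / DoF = 266 × (290 + √(290² + 51²)) / 51 = 266 × (290 + 294.450) / 51 ≈ 3048.3 mm.
Then N = f²/(c·h) = 24² / (0.021 × 3048.3) = 576 / 64.015 ≈ 9.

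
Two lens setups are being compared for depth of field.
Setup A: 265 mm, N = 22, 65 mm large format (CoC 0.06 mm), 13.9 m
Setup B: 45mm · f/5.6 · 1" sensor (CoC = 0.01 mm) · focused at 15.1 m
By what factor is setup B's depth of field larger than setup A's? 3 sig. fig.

1.99

Setup A: H = 265²/(22×0.06) + 265 ≈ 53465.8 mm; DoF = Df − Dn = 18690.2 − 11064.3 ≈ 7625.9 mm.
Setup B: H = 45²/(5.6×0.01) + 45 ≈ 36205.7 mm; DoF = Df − Dn = 25871 − 10661 ≈ 15210 mm.
Ratio = 15210 / 7625.9 ≈ 1.99.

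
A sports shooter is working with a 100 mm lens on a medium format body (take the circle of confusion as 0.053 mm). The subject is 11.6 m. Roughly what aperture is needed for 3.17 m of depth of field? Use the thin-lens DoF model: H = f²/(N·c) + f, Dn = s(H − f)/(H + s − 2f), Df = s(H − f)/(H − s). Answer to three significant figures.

f/2.20

Write h = H − f = f²/(N·c). The thin-lens limits are Dn = s·h/(h + (s−f)) and Df = s·h/(h − (s−f)), so DoF = Df − Dn = 2·s·(s−f)·h / (h² − (s−f)²).
That is a quadratic in h: DoF·h² − 2·s·(s−f)·h − DoF·(s−f)² = 0 ⇒ h = (s−f)·(s + √(s² + DoF²)) / DoF = 11500 × (11600 + √(11600² + 3170²)) / 3170 = 11500 × (11600 + 12025.3) / 3170 ≈ 85707 mm.
Then N = f²/(c·h) = 100² / (0.053 × 85707) = 10000 / 4542.5 ≈ 2.20.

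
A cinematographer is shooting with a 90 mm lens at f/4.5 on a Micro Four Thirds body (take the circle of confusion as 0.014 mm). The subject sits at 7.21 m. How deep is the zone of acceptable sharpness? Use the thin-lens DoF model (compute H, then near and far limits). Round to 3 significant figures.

Hyperfocal distance H = f²/(N·c) + f = 90²/(4.5 × 0.014) + 90 = 8100/0.063 + 90 ≈ 128661.4 mm ≈ 128.7 m.
Near limit Dn = s·(H − f)/(H + s − 2f) = 7210 × (128661.4 − 90) / (128661.4 + 7210 − 2 × 90) = 7210 × 128571.4 / 135691.4 ≈ 6831.68 mm.
Far limit Df = s·(H − f)/(H − s) = 7210 × (128661.4 − 90) / (128661.4 − 7210) = 7210 × 128571.4 / 121451.4 ≈ 7632.68 mm.
Depth of field = Df − Dn = 7632.68 − 6831.68 ≈ 801.00 mm ≈ 0.801 m.

0.801 m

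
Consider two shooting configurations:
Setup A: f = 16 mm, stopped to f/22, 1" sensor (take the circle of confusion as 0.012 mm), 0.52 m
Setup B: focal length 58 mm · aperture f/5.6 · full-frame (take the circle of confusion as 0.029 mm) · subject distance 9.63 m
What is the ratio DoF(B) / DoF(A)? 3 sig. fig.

Setup A: H = 16²/(22×0.012) + 16 ≈ 985.7 mm; DoF = Df − Dn = 1082.77 − 342.16 ≈ 740.61 mm.
Setup B: H = 58²/(5.6×0.029) + 58 ≈ 20772.3 mm; DoF = Df − Dn = 17903 − 6586 ≈ 11317 mm.
Ratio = 11317 / 740.61 ≈ 15.3.

15.3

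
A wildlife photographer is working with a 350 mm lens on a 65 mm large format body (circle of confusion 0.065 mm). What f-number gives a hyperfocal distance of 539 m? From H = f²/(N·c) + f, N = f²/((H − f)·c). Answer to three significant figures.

Rearrange H = f²/(N·c) + f for N: N = f² / ((H − f)·c).
N = 350² / ((539000 − 350) × 0.065) = 122500 / 35012 ≈ 3.50.

f/3.50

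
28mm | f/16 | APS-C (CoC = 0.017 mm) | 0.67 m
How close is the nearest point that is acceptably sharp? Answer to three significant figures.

Hyperfocal distance H = f²/(N·c) + f = 28²/(16 × 0.017) + 28 = 784/0.272 + 28 ≈ 2910.4 mm ≈ 2.910 m.
Near limit Dn = s·(H − f)/(H + s − 2f) = 670 × (2910.4 − 28) / (2910.4 + 670 − 2 × 28) = 670 × 2882.4 / 3524.4 ≈ 547.95 mm ≈ 0.548 m.

0.548 m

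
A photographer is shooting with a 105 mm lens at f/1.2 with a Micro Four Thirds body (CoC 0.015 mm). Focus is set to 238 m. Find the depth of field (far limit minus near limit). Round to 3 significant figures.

218 m

Hyperfocal distance H = f²/(N·c) + f = 105²/(1.2 × 0.015) + 105 = 11025/0.018 + 105 ≈ 612605.0 mm ≈ 612.6 m.
Near limit Dn = s·(H − f)/(H + s − 2f) = 238000 × (612605.0 − 105) / (612605.0 + 238000 − 2 × 105) = 238000 × 612500.0 / 850395.0 ≈ 171420 mm.
Far limit Df = s·(H − f)/(H − s) = 238000 × (612605.0 − 105) / (612605.0 − 238000) = 238000 × 612500.0 / 374605.0 ≈ 389143 mm.
Depth of field = Df − Dn = 389143 − 171420 ≈ 217723 mm ≈ 218 m.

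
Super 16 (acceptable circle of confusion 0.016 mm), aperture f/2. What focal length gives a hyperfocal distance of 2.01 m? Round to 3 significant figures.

8.00 mm

From H = f²/(N·c) + f, with f ≪ H: f ≈ √(H·N·c) = √(2010 × 2 × 0.016) = √64.320 ≈ 8.020 mm.
Exact: f² + N·c·f − N·c·H = 0 ⇒ f = (−N·c + √((N·c)² + 4·N·c·H))/2 = (−0.032 + √257.28)/2 ≈ 8.0040 mm ≈ 8.00 mm.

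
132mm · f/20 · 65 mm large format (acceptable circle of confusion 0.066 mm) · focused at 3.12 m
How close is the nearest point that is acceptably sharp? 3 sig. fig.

2.54 m

Hyperfocal distance H = f²/(N·c) + f = 132²/(20 × 0.066) + 132 = 17424/1.32 + 132 ≈ 13332.0 mm ≈ 13.33 m.
Near limit Dn = s·(H − f)/(H + s − 2f) = 3120 × (13332.0 − 132) / (13332.0 + 3120 − 2 × 132) = 3120 × 13200.0 / 16188.0 ≈ 2544.1 mm ≈ 2.54 m.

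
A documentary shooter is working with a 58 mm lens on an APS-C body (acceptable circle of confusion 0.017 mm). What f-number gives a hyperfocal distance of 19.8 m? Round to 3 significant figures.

f/10

Rearrange H = f²/(N·c) + f for N: N = f² / ((H − f)·c).
N = 58² / ((19800 − 58) × 0.017) = 3364 / 335.6 ≈ 10.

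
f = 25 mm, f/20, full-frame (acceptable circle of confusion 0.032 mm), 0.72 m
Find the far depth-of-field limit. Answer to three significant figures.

Hyperfocal distance H = f²/(N·c) + f = 25²/(20 × 0.032) + 25 = 625/0.64 + 25 ≈ 1001.6 mm ≈ 1.002 m.
Far limit Df = s·(H − f)/(H − s) = 720 × (1001.6 − 25) / (1001.6 − 720) = 720 × 976.6 / 281.6 ≈ 2497.2 mm ≈ 2.50 m.

2.50 m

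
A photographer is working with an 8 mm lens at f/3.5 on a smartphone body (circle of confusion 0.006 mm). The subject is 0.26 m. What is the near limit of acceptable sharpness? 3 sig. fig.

240 mm

Hyperfocal distance H = f²/(N·c) + f = 8²/(3.5 × 0.006) + 8 = 64/0.021 + 8 ≈ 3055.6 mm ≈ 3.056 m.
Near limit Dn = s·(H − f)/(H + s − 2f) = 260 × (3055.6 − 8) / (3055.6 + 260 − 2 × 8) = 260 × 3047.6 / 3299.6 ≈ 240.14 mm.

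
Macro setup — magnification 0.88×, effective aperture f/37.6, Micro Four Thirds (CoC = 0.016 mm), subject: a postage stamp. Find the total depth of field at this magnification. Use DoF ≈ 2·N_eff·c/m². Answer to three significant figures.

1.55 mm

At magnification m, DoF ≈ 2·N_eff·c/m² = 2 × 37.6 × 0.016 / 0.88² = 1.203 / 0.7744 ≈ 1.55 mm.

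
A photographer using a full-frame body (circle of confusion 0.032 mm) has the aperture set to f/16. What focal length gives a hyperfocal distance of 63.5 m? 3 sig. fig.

From H = f²/(N·c) + f, with f ≪ H: f ≈ √(H·N·c) = √(63500 × 16 × 0.032) = √32512 ≈ 180.3 mm.
The +f correction barely moves this — solving exactly, f² + N·c·f − N·c·H = 0 ⇒ f = (−N·c + √((N·c)² + 4·N·c·H))/2 = (−0.512 + √130048)/2 ≈ 180.06 mm, so f ≈ 180 mm.

180 mm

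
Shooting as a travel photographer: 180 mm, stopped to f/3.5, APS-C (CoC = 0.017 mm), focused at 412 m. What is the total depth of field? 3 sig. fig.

Hyperfocal distance H = f²/(N·c) + f = 180²/(3.5 × 0.017) + 180 = 32400/0.0595 + 180 ≈ 544717.8 mm ≈ 544.7 m.
Near limit Dn = s·(H − f)/(H + s − 2f) = 412000 × (544717.8 − 180) / (544717.8 + 412000 − 2 × 180) = 412000 × 544537.8 / 956357.8 ≈ 234587 mm.
Far limit Df = s·(H − f)/(H − s) = 412000 × (544717.8 − 180) / (544717.8 − 412000) = 412000 × 544537.8 / 132717.8 ≈ 1690426 mm.
Depth of field = Df − Dn = 1690426 − 234587 ≈ 1455839 mm ≈ 1460 m.

1460 m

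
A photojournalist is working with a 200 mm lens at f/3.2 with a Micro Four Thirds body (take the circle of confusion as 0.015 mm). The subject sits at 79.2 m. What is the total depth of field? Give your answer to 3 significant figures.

Hyperfocal distance H = f²/(N·c) + f = 200²/(3.2 × 0.015) + 200 = 40000/0.048 + 200 ≈ 833533.3 mm ≈ 833.5 m.
Near limit Dn = s·(H − f)/(H + s − 2f) = 79200 × (833533.3 − 200) / (833533.3 + 79200 − 2 × 200) = 79200 × 833333.3 / 912333.3 ≈ 72342 mm.
Far limit Df = s·(H − f)/(H − s) = 79200 × (833533.3 − 200) / (833533.3 − 79200) = 79200 × 833333.3 / 754333.3 ≈ 87494 mm.
Depth of field = Df − Dn = 87494 − 72342 ≈ 15152 mm ≈ 15.2 m.

15.2 m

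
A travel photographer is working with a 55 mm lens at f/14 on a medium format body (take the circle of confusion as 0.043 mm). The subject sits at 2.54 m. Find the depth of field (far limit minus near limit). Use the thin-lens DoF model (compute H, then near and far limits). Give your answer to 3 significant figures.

Hyperfocal distance H = f²/(N·c) + f = 55²/(14 × 0.043) + 55 = 3025/0.602 + 55 ≈ 5079.9 mm ≈ 5.080 m.
Near limit Dn = s·(H − f)/(H + s − 2f) = 2540 × (5079.9 − 55) / (5079.9 + 2540 − 2 × 55) = 2540 × 5024.9 / 7509.9 ≈ 1699.5 mm.
Far limit Df = s·(H − f)/(H − s) = 2540 × (5079.9 − 55) / (5079.9 − 2540) = 2540 × 5024.9 / 2539.9 ≈ 5025.1 mm.
Depth of field = Df − Dn = 5025.1 − 1699.5 ≈ 3325.6 mm ≈ 3.33 m.

3.33 m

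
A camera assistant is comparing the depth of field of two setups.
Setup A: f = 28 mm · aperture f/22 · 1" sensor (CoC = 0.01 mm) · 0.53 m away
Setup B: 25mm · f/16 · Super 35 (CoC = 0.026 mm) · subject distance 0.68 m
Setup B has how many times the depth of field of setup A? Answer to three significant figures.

4.81

Setup A: H = 28²/(22×0.01) + 28 ≈ 3591.6 mm; DoF = Df − Dn = 616.90 − 464.56 ≈ 152.34 mm.
Setup B: H = 25²/(16×0.026) + 25 ≈ 1527.4 mm; DoF = Df − Dn = 1205.61 − 473.55 ≈ 732.06 mm.
Ratio = 732.06 / 152.34 ≈ 4.81.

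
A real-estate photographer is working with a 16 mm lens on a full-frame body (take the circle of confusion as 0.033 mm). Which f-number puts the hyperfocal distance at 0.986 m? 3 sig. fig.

f/8

Rearrange H = f²/(N·c) + f for N: N = f² / ((H − f)·c).
N = 16² / ((986 − 16) × 0.033) = 256 / 32.01 ≈ 8.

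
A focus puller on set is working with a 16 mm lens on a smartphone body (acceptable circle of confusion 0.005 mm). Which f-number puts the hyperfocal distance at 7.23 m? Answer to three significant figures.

f/7.10

Rearrange H = f²/(N·c) + f for N: N = f² / ((H − f)·c).
N = 16² / ((7230 − 16) × 0.005) = 256 / 36.07 ≈ 7.10.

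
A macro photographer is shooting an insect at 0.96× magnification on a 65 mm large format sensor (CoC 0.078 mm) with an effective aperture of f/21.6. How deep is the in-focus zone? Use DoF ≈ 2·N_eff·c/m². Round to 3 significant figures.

3.66 mm

At magnification m, DoF ≈ 2·N_eff·c/m² = 2 × 21.6 × 0.078 / 0.96² = 3.37 / 0.9216 ≈ 3.66 mm.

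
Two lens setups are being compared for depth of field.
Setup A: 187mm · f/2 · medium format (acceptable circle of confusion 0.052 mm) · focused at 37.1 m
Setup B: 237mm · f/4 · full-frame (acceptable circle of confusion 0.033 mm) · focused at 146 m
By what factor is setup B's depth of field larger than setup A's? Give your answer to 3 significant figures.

13.7

Setup A: H = 187²/(2×0.052) + 187 ≈ 336427.4 mm; DoF = Df − Dn = 41675.2 − 33430.0 ≈ 8245.2 mm.
Setup B: H = 237²/(4×0.033) + 237 ≈ 425759.7 mm; DoF = Df − Dn = 222070 − 108748 ≈ 113322 mm.
Ratio = 113322 / 8245.2 ≈ 13.7.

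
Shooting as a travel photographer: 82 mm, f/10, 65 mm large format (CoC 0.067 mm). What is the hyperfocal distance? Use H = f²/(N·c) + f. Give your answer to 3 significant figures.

Hyperfocal distance H = f²/(N·c) + f = 82²/(10 × 0.067) + 82 = 6724/0.67 + 82 ≈ 10117.8 mm ≈ 10.1 m.

10.1 m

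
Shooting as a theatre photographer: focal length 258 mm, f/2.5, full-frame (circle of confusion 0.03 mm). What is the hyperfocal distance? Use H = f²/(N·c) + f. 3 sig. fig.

888 m

Hyperfocal distance H = f²/(N·c) + f = 258²/(2.5 × 0.03) + 258 = 66564/0.075 + 258 ≈ 887778.0 mm ≈ 888 m.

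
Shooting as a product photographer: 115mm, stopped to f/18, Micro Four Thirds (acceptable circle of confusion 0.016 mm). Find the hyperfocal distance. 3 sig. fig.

46.0 m

Hyperfocal distance H = f²/(N·c) + f = 115²/(18 × 0.016) + 115 = 13225/0.288 + 115 ≈ 46035.1 mm ≈ 46.0 m.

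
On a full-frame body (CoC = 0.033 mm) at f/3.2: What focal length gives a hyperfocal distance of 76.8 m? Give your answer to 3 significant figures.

From H = f²/(N·c) + f, with f ≪ H: f ≈ √(H·N·c) = √(76800 × 3.2 × 0.033) = √8110.1 ≈ 90.06 mm.
Exact: f² + N·c·f − N·c·H = 0 ⇒ f = (−N·c + √((N·c)² + 4·N·c·H))/2 = (−0.1056 + √32440)/2 ≈ 90.003 mm ≈ 90.0 mm.

90.0 mm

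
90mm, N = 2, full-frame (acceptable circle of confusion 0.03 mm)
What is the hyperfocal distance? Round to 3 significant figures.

135 m

Hyperfocal distance H = f²/(N·c) + f = 90²/(2 × 0.03) + 90 = 8100/0.06 + 90 ≈ 135090.0 mm ≈ 135 m.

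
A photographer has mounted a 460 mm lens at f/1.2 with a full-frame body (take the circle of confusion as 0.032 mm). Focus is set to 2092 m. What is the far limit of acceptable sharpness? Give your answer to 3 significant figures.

3370 m

Hyperfocal distance H = f²/(N·c) + f = 460²/(1.2 × 0.032) + 460 = 211600/0.0384 + 460 ≈ 5510876.7 mm ≈ 5511 m.
Far limit Df = s·(H − f)/(H − s) = 2092000 × (5510876.7 − 460) / (5510876.7 − 2092000) = 2092000 × 5510416.7 / 3418876.7 ≈ 3371807 mm ≈ 3370 m.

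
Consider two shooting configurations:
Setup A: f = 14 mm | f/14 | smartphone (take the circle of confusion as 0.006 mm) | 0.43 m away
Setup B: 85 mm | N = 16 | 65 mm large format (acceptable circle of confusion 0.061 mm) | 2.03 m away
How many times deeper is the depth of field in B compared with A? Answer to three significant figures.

7.24

Setup A: H = 14²/(14×0.006) + 14 ≈ 2347.3 mm; DoF = Df − Dn = 523.30 − 364.94 ≈ 158.36 mm.
Setup B: H = 85²/(16×0.061) + 85 ≈ 7487.7 mm; DoF = Df − Dn = 2753.5 − 1607.6 ≈ 1145.9 mm.
Ratio = 1145.9 / 158.36 ≈ 7.24.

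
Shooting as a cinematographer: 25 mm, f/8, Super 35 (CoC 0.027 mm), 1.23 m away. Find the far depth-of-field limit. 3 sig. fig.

Hyperfocal distance H = f²/(N·c) + f = 25²/(8 × 0.027) + 25 = 625/0.216 + 25 ≈ 2918.5 mm ≈ 2.919 m.
Far limit Df = s·(H − f)/(H − s) = 1230 × (2918.5 − 25) / (2918.5 − 1230) = 1230 × 2893.5 / 1688.5 ≈ 2107.8 mm ≈ 2.11 m.

2.11 m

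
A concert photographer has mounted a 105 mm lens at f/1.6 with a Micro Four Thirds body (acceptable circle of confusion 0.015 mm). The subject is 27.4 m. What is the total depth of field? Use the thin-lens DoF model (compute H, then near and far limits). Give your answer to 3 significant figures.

Hyperfocal distance H = f²/(N·c) + f = 105²/(1.6 × 0.015) + 105 = 11025/0.024 + 105 ≈ 459480.0 mm ≈ 459.5 m.
Near limit Dn = s·(H − f)/(H + s − 2f) = 27400 × (459480.0 − 105) / (459480.0 + 27400 − 2 × 105) = 27400 × 459375.0 / 486670.0 ≈ 25863.3 mm.
Far limit Df = s·(H − f)/(H − s) = 27400 × (459480.0 − 105) / (459480.0 − 27400) = 27400 × 459375.0 / 432080.0 ≈ 29130.9 mm.
Depth of field = Df − Dn = 29130.9 − 25863.3 ≈ 3267.6 mm ≈ 3.27 m.

3.27 m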